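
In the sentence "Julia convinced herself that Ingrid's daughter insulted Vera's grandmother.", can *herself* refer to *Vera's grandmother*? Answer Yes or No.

No

*herself* is a reflexive; Principle A requires it to be bound within its binding domain — the matrix clause.
— Vera's grandmother: object of the clause headed by 'insulted'; does not c-command the reflexive — cannot bind it (Principle A).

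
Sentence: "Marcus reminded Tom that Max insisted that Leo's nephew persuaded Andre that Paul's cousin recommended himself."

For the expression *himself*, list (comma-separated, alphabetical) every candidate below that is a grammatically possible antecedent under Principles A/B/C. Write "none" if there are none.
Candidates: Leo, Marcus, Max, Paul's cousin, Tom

Paul's cousin

*himself* is a reflexive; Principle A requires it to be bound within its binding domain — the clause headed by 'recommended'.
— Leo: possessor inside the subject DP of the clause headed by 'persuaded'; does not c-command the reflexive — cannot bind it (Principle A).
— Marcus: subject of the matrix clause; c-commands the reflexive but lies outside its binding domain — cannot bind it (Principle A).
— Max: subject of the clause headed by 'insisted'; c-commands the reflexive but lies outside its binding domain — cannot bind it (Principle A).
— Paul's cousin: subject of the clause headed by 'recommended'; c-commands the reflexive within its binding domain — allowed (Principle A).
— Tom: object of the matrix clause; c-commands the reflexive but lies outside its binding domain — cannot bind it (Principle A).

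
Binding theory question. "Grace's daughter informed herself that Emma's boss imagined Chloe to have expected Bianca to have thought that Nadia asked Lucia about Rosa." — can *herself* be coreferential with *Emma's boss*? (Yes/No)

*herself* is a reflexive; Principle A requires it to be bound within its binding domain — the matrix clause.
— Emma's boss: subject of the clause headed by 'imagined'; does not c-command the reflexive — cannot bind it (Principle A).

No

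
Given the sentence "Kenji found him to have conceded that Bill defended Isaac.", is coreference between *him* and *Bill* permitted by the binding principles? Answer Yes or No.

No

*him* is a pronoun; Principle B requires it to be free in its binding domain — the matrix clause.
— Bill: subject of the clause headed by 'defended'; is c-commanded by the pronoun; coreference would bind this R-expression — blocked (Principle C).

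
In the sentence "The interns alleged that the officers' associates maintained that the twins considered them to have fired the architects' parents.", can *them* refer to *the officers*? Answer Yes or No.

*them* is a pronoun; Principle B requires it to be free in its binding domain — the clause headed by 'considered'.
— the officers: possessor inside the subject DP of the clause headed by 'maintained'; does not c-command the pronoun — Principle B does not apply; allowed.

Yes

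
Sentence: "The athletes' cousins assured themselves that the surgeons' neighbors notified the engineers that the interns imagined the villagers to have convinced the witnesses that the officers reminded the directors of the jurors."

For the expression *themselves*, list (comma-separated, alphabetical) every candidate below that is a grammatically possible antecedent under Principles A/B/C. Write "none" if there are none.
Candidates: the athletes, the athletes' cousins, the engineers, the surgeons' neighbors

the athletes' cousins

*themselves* is a reflexive; Principle A requires it to be bound within its binding domain — the matrix clause.
— the athletes: possessor inside the subject DP of the matrix clause; does not c-command the reflexive — cannot bind it (Principle A).
— the athletes' cousins: subject of the matrix clause; c-commands the reflexive within its binding domain — allowed (Principle A).
— the engineers: object of the clause headed by 'notified'; does not c-command the reflexive — cannot bind it (Principle A).
— the surgeons' neighbors: subject of the clause headed by 'notified'; does not c-command the reflexive — cannot bind it (Principle A).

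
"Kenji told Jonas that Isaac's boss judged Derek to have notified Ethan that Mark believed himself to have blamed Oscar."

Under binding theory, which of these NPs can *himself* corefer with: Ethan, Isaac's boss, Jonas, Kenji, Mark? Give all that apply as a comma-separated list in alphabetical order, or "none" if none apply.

Mark

*himself* is a reflexive; Principle A requires it to be bound within its binding domain — the clause headed by 'believed'.
— Ethan: object of the clause headed by 'notified'; c-commands the reflexive but lies outside its binding domain — cannot bind it (Principle A).
— Isaac's boss: subject of the clause headed by 'judged'; c-commands the reflexive but lies outside its binding domain — cannot bind it (Principle A).
— Jonas: object of the matrix clause; c-commands the reflexive but lies outside its binding domain — cannot bind it (Principle A).
— Kenji: subject of the matrix clause; c-commands the reflexive but lies outside its binding domain — cannot bind it (Principle A).
— Mark: subject of the clause headed by 'believed'; c-commands the reflexive within its binding domain — allowed (Principle A).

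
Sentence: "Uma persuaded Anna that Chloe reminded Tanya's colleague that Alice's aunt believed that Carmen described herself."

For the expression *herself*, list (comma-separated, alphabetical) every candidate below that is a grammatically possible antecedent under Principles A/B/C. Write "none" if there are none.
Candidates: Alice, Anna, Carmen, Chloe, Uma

*herself* is a reflexive; Principle A requires it to be bound within its binding domain — the clause headed by 'described'.
— Alice: possessor inside the subject DP of the clause headed by 'believed'; does not c-command the reflexive — cannot bind it (Principle A).
— Anna: object of the matrix clause; c-commands the reflexive but lies outside its binding domain — cannot bind it (Principle A).
— Carmen: subject of the clause headed by 'described'; c-commands the reflexive within its binding domain — allowed (Principle A).
— Chloe: subject of the clause headed by 'reminded'; c-commands the reflexive but lies outside its binding domain — cannot bind it (Principle A).
— Uma: subject of the matrix clause; c-commands the reflexive but lies outside its binding domain — cannot bind it (Principle A).

Carmen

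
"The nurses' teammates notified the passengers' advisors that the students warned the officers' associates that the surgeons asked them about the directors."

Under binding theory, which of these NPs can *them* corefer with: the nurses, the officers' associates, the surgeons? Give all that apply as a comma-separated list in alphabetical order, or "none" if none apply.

*them* is a pronoun; Principle B requires it to be free in its binding domain — the clause headed by 'asked'.
— the nurses: possessor inside the subject DP of the matrix clause; does not c-command the pronoun — Principle B does not apply; allowed.
— the officers' associates: object of the clause headed by 'warned'; c-commands the pronoun but lies outside its binding domain — allowed.
— the surgeons: subject of the clause headed by 'asked'; c-commands the pronoun within its binding domain — blocked (Principle B).

the nurses, the officers' associates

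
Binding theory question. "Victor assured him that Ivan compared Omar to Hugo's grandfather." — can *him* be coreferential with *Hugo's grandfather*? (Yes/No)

*him* is a pronoun; Principle B requires it to be free in its binding domain — the matrix clause.
— Hugo's grandfather: second object of the clause headed by 'compared'; is c-commanded by the pronoun; coreference would bind this R-expression — blocked (Principle C).

No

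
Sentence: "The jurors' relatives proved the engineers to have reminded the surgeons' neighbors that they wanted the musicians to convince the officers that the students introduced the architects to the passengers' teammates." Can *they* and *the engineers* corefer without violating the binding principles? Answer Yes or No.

Yes

*the engineers* is an R-expression; Principle C requires it to be free (not bound by any c-commanding expression).
— they: subject of the clause headed by 'wanted'; the pronoun does not c-command the R-expression — coreference allowed.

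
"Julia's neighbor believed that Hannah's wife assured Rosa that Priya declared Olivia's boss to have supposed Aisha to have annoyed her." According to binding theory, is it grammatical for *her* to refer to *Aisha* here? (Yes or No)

*Aisha* is an R-expression; Principle C requires it to be free (not bound by any c-commanding expression).
— her: object of the clause headed by 'annoyed'; the R-expression locally c-commands the pronoun — coreference blocked (Principle B on the pronoun).

No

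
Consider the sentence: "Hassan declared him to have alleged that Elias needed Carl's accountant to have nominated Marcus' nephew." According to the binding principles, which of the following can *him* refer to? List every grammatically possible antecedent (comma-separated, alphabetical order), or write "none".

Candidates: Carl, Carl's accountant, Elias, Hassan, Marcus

*him* is a pronoun; Principle B requires it to be free in its binding domain — the matrix clause.
— Carl: possessor inside the subject DP of the clause headed by 'nominated'; is c-commanded by the pronoun; coreference would bind this R-expression — blocked (Principle C).
— Carl's accountant: subject of the clause headed by 'nominated'; is c-commanded by the pronoun; coreference would bind this R-expression — blocked (Principle C).
— Elias: subject of the clause headed by 'needed'; is c-commanded by the pronoun; coreference would bind this R-expression — blocked (Principle C).
— Hassan: subject of the matrix clause; c-commands the pronoun within its binding domain — blocked (Principle B).
— Marcus: possessor inside the object DP of the clause headed by 'nominated'; is c-commanded by the pronoun; coreference would bind this R-expression — blocked (Principle C).

none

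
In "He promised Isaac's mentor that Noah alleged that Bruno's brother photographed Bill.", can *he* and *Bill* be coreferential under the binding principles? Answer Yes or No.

*Bill* is an R-expression; Principle C requires it to be free (not bound by any c-commanding expression).
— he: subject of the matrix clause; the pronoun c-commands the R-expression — coreference blocked (Principle C).

No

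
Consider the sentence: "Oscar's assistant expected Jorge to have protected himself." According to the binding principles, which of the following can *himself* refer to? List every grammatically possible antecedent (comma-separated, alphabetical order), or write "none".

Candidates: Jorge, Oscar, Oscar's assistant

*himself* is a reflexive; Principle A requires it to be bound within its binding domain — the clause headed by 'protected'.
— Jorge: subject of the clause headed by 'protected'; c-commands the reflexive within its binding domain — allowed (Principle A).
— Oscar: possessor inside the subject DP of the matrix clause; does not c-command the reflexive — cannot bind it (Principle A).
— Oscar's assistant: subject of the matrix clause; c-commands the reflexive but lies outside its binding domain — cannot bind it (Principle A).

Jorge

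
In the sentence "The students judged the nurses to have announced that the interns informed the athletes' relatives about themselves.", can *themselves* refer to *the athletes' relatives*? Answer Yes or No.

Yes

*themselves* is a reflexive; Principle A requires it to be bound within its binding domain — the clause headed by 'informed'.
— the athletes' relatives: object of the clause headed by 'informed'; c-commands the reflexive within its binding domain — allowed (Principle A).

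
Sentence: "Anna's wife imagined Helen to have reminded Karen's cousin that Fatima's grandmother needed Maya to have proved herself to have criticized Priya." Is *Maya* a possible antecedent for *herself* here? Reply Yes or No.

Yes

*herself* is a reflexive; Principle A requires it to be bound within its binding domain — the clause headed by 'proved'.
— Maya: subject of the clause headed by 'proved'; c-commands the reflexive within its binding domain — allowed (Principle A).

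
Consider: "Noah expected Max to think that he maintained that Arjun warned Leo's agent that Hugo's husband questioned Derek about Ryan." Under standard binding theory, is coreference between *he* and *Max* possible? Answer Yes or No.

Yes

*Max* is an R-expression; Principle C requires it to be free (not bound by any c-commanding expression).
— he: subject of the clause headed by 'maintained'; the pronoun does not c-command the R-expression — coreference allowed.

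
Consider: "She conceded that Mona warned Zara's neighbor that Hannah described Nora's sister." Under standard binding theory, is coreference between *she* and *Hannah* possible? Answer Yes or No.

No

*Hannah* is an R-expression; Principle C requires it to be free (not bound by any c-commanding expression).
— she: subject of the matrix clause; the pronoun c-commands the R-expression — coreference blocked (Principle C).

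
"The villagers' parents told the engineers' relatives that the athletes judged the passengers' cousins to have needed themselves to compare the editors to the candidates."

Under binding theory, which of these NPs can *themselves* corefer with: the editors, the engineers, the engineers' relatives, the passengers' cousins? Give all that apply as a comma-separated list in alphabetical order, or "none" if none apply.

the passengers' cousins

*themselves* is a reflexive; Principle A requires it to be bound within its binding domain — the clause headed by 'needed'.
— the editors: object of the clause headed by 'compare'; does not c-command the reflexive — cannot bind it (Principle A).
— the engineers: possessor inside the object DP of the matrix clause; does not c-command the reflexive — cannot bind it (Principle A).
— the engineers' relatives: object of the matrix clause; c-commands the reflexive but lies outside its binding domain — cannot bind it (Principle A).
— the passengers' cousins: subject of the clause headed by 'needed'; c-commands the reflexive within its binding domain — allowed (Principle A).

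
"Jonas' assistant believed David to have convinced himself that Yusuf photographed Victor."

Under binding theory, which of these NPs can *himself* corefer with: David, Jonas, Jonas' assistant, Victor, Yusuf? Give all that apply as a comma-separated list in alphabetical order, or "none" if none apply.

*himself* is a reflexive; Principle A requires it to be bound within its binding domain — the clause headed by 'convinced'.
— David: subject of the clause headed by 'convinced'; c-commands the reflexive within its binding domain — allowed (Principle A).
— Jonas: possessor inside the subject DP of the matrix clause; does not c-command the reflexive — cannot bind it (Principle A).
— Jonas' assistant: subject of the matrix clause; c-commands the reflexive but lies outside its binding domain — cannot bind it (Principle A).
— Victor: object of the clause headed by 'photographed'; does not c-command the reflexive — cannot bind it (Principle A).
— Yusuf: subject of the clause headed by 'photographed'; does not c-command the reflexive — cannot bind it (Principle A).

David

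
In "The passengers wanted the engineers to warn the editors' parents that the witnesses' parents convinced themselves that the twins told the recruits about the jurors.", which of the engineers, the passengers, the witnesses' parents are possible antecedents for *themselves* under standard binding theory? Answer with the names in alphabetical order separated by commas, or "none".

the witnesses' parents

*themselves* is a reflexive; Principle A requires it to be bound within its binding domain — the clause headed by 'convinced'.
— the engineers: subject of the clause headed by 'warn'; c-commands the reflexive but lies outside its binding domain — cannot bind it (Principle A).
— the passengers: subject of the matrix clause; c-commands the reflexive but lies outside its binding domain — cannot bind it (Principle A).
— the witnesses' parents: subject of the clause headed by 'convinced'; c-commands the reflexive within its binding domain — allowed (Principle A).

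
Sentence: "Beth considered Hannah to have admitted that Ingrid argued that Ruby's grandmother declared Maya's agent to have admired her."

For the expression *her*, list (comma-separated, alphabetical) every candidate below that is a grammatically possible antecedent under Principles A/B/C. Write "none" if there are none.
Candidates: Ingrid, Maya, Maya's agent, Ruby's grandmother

Ingrid, Maya, Ruby's grandmother

*her* is a pronoun; Principle B requires it to be free in its binding domain — the clause headed by 'admired'.
— Ingrid: subject of the clause headed by 'argued'; c-commands the pronoun but lies outside its binding domain — allowed.
— Maya: possessor inside the subject DP of the clause headed by 'admired'; does not c-command the pronoun — Principle B does not apply; allowed.
— Maya's agent: subject of the clause headed by 'admired'; c-commands the pronoun within its binding domain — blocked (Principle B).
— Ruby's grandmother: subject of the clause headed by 'declared'; c-commands the pronoun but lies outside its binding domain — allowed.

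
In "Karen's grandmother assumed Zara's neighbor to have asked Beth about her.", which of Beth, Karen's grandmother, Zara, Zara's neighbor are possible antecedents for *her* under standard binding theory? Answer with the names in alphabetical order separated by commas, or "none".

*her* is a pronoun; Principle B requires it to be free in its binding domain — the clause headed by 'asked'.
— Beth: object of the clause headed by 'asked'; c-commands the pronoun within its binding domain — blocked (Principle B).
— Karen's grandmother: subject of the matrix clause; c-commands the pronoun but lies outside its binding domain — allowed.
— Zara: possessor inside the subject DP of the clause headed by 'asked'; does not c-command the pronoun — Principle B does not apply; allowed.
— Zara's neighbor: subject of the clause headed by 'asked'; c-commands the pronoun within its binding domain — blocked (Principle B).

Karen's grandmother, Zara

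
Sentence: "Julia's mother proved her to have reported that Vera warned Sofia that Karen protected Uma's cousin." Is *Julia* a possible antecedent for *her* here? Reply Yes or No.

Yes

*her* is a pronoun; Principle B requires it to be free in its binding domain — the matrix clause.
— Julia: possessor inside the subject DP of the matrix clause; does not c-command the pronoun — Principle B does not apply; allowed.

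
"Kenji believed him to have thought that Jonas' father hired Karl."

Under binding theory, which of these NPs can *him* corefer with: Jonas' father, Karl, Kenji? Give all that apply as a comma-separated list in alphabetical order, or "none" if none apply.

none

*him* is a pronoun; Principle B requires it to be free in its binding domain — the matrix clause.
— Jonas' father: subject of the clause headed by 'hired'; is c-commanded by the pronoun; coreference would bind this R-expression — blocked (Principle C).
— Karl: object of the clause headed by 'hired'; is c-commanded by the pronoun; coreference would bind this R-expression — blocked (Principle C).
— Kenji: subject of the matrix clause; c-commands the pronoun within its binding domain — blocked (Principle B).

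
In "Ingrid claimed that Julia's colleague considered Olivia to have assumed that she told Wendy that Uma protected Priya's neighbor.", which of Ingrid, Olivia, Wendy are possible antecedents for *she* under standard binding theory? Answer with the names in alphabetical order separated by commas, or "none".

*she* is a pronoun; Principle B requires it to be free in its binding domain — the clause headed by 'told'.
— Ingrid: subject of the matrix clause; c-commands the pronoun but lies outside its binding domain — allowed.
— Olivia: subject of the clause headed by 'assumed'; c-commands the pronoun but lies outside its binding domain — allowed.
— Wendy: object of the clause headed by 'told'; is c-commanded by the pronoun; coreference would bind this R-expression — blocked (Principle C).

Ingrid, Olivia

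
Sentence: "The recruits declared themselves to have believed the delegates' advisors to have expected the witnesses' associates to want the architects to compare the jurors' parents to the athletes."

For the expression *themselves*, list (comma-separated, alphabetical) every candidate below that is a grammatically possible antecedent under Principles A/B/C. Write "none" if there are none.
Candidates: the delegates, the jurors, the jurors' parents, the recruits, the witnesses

the recruits

*themselves* is a reflexive; Principle A requires it to be bound within its binding domain — the matrix clause.
— the delegates: possessor inside the subject DP of the clause headed by 'expected'; does not c-command the reflexive — cannot bind it (Principle A).
— the jurors: possessor inside the object DP of the clause headed by 'compare'; does not c-command the reflexive — cannot bind it (Principle A).
— the jurors' parents: object of the clause headed by 'compare'; does not c-command the reflexive — cannot bind it (Principle A).
— the recruits: subject of the matrix clause; c-commands the reflexive within its binding domain — allowed (Principle A).
— the witnesses: possessor inside the subject DP of the clause headed by 'want'; does not c-command the reflexive — cannot bind it (Principle A).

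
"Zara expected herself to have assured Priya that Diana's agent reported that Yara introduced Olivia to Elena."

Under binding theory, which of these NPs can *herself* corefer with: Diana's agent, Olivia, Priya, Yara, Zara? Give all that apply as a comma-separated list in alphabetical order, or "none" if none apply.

*herself* is a reflexive; Principle A requires it to be bound within its binding domain — the matrix clause.
— Diana's agent: subject of the clause headed by 'reported'; does not c-command the reflexive — cannot bind it (Principle A).
— Olivia: object of the clause headed by 'introduced'; does not c-command the reflexive — cannot bind it (Principle A).
— Priya: object of the clause headed by 'assured'; does not c-command the reflexive — cannot bind it (Principle A).
— Yara: subject of the clause headed by 'introduced'; does not c-command the reflexive — cannot bind it (Principle A).
— Zara: subject of the matrix clause; c-commands the reflexive within its binding domain — allowed (Principle A).

Zara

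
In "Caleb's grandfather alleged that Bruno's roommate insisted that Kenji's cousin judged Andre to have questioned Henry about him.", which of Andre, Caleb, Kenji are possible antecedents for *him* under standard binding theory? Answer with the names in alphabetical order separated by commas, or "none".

Caleb, Kenji

*him* is a pronoun; Principle B requires it to be free in its binding domain — the clause headed by 'questioned'.
— Andre: subject of the clause headed by 'questioned'; c-commands the pronoun within its binding domain — blocked (Principle B).
— Caleb: possessor inside the subject DP of the matrix clause; does not c-command the pronoun — Principle B does not apply; allowed.
— Kenji: possessor inside the subject DP of the clause headed by 'judged'; does not c-command the pronoun — Principle B does not apply; allowed.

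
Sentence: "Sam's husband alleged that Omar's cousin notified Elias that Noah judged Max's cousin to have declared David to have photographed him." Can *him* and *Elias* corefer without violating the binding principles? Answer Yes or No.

*Elias* is an R-expression; Principle C requires it to be free (not bound by any c-commanding expression).
— him: object of the clause headed by 'photographed'; the pronoun does not c-command the R-expression — coreference allowed.

Yes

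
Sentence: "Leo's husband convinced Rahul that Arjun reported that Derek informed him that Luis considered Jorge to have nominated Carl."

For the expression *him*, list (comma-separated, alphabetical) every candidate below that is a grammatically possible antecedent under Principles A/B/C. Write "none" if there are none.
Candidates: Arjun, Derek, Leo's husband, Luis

Arjun, Leo's husband

*him* is a pronoun; Principle B requires it to be free in its binding domain — the clause headed by 'informed'.
— Arjun: subject of the clause headed by 'reported'; c-commands the pronoun but lies outside its binding domain — allowed.
— Derek: subject of the clause headed by 'informed'; c-commands the pronoun within its binding domain — blocked (Principle B).
— Leo's husband: subject of the matrix clause; c-commands the pronoun but lies outside its binding domain — allowed.
— Luis: subject of the clause headed by 'considered'; is c-commanded by the pronoun; coreference would bind this R-expression — blocked (Principle C).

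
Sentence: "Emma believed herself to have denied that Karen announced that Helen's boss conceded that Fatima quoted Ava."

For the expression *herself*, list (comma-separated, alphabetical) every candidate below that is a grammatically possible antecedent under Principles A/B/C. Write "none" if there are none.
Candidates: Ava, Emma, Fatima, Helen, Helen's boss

Emma

*herself* is a reflexive; Principle A requires it to be bound within its binding domain — the matrix clause.
— Ava: object of the clause headed by 'quoted'; does not c-command the reflexive — cannot bind it (Principle A).
— Emma: subject of the matrix clause; c-commands the reflexive within its binding domain — allowed (Principle A).
— Fatima: subject of the clause headed by 'quoted'; does not c-command the reflexive — cannot bind it (Principle A).
— Helen: possessor inside the subject DP of the clause headed by 'conceded'; does not c-command the reflexive — cannot bind it (Principle A).
— Helen's boss: subject of the clause headed by 'conceded'; does not c-command the reflexive — cannot bind it (Principle A).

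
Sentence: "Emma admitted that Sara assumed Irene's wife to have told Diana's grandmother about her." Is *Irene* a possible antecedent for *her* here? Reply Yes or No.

*her* is a pronoun; Principle B requires it to be free in its binding domain — the clause headed by 'told'.
— Irene: possessor inside the subject DP of the clause headed by 'told'; does not c-command the pronoun — Principle B does not apply; allowed.

Yes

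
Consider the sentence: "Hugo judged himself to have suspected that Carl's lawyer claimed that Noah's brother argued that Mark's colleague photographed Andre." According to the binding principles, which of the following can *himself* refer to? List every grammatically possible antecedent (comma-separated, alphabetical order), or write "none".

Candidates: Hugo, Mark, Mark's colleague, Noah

*himself* is a reflexive; Principle A requires it to be bound within its binding domain — the matrix clause.
— Hugo: subject of the matrix clause; c-commands the reflexive within its binding domain — allowed (Principle A).
— Mark: possessor inside the subject DP of the clause headed by 'photographed'; does not c-command the reflexive — cannot bind it (Principle A).
— Mark's colleague: subject of the clause headed by 'photographed'; does not c-command the reflexive — cannot bind it (Principle A).
— Noah: possessor inside the subject DP of the clause headed by 'argued'; does not c-command the reflexive — cannot bind it (Principle A).

Hugo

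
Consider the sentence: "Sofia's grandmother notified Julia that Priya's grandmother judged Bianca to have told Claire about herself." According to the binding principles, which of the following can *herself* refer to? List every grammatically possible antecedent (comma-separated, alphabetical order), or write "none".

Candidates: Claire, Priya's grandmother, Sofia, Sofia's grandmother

*herself* is a reflexive; Principle A requires it to be bound within its binding domain — the clause headed by 'told'.
— Claire: object of the clause headed by 'told'; c-commands the reflexive within its binding domain — allowed (Principle A).
— Priya's grandmother: subject of the clause headed by 'judged'; c-commands the reflexive but lies outside its binding domain — cannot bind it (Principle A).
— Sofia: possessor inside the subject DP of the matrix clause; does not c-command the reflexive — cannot bind it (Principle A).
— Sofia's grandmother: subject of the matrix clause; c-commands the reflexive but lies outside its binding domain — cannot bind it (Principle A).

Claire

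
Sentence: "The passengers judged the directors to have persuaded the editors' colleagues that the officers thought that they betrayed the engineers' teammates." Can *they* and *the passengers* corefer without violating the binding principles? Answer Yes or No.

*the passengers* is an R-expression; Principle C requires it to be free (not bound by any c-commanding expression).
— they: subject of the clause headed by 'betrayed'; the pronoun does not c-command the R-expression — coreference allowed.

Yes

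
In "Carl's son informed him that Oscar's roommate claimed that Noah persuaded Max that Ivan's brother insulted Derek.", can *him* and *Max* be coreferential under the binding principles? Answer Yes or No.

*Max* is an R-expression; Principle C requires it to be free (not bound by any c-commanding expression).
— him: object of the matrix clause; the pronoun c-commands the R-expression — coreference blocked (Principle C).

No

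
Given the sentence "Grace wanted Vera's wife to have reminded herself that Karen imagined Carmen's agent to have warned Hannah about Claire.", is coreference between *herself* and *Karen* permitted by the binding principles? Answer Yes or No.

*herself* is a reflexive; Principle A requires it to be bound within its binding domain — the clause headed by 'reminded'.
— Karen: subject of the clause headed by 'imagined'; does not c-command the reflexive — cannot bind it (Principle A).

No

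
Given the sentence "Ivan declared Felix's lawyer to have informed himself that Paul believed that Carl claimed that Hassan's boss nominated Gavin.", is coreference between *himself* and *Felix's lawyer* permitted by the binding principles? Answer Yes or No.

Yes

*himself* is a reflexive; Principle A requires it to be bound within its binding domain — the clause headed by 'informed'.
— Felix's lawyer: subject of the clause headed by 'informed'; c-commands the reflexive within its binding domain — allowed (Principle A).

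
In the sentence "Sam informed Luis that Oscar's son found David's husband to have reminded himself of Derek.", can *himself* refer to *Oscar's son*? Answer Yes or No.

*himself* is a reflexive; Principle A requires it to be bound within its binding domain — the clause headed by 'reminded'.
— Oscar's son: subject of the clause headed by 'found'; c-commands the reflexive but lies outside its binding domain — cannot bind it (Principle A).

No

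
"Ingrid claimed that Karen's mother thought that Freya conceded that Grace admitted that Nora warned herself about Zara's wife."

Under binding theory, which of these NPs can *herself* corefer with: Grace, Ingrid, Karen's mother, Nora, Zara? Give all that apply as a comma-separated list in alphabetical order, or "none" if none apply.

*herself* is a reflexive; Principle A requires it to be bound within its binding domain — the clause headed by 'warned'.
— Grace: subject of the clause headed by 'admitted'; c-commands the reflexive but lies outside its binding domain — cannot bind it (Principle A).
— Ingrid: subject of the matrix clause; c-commands the reflexive but lies outside its binding domain — cannot bind it (Principle A).
— Karen's mother: subject of the clause headed by 'thought'; c-commands the reflexive but lies outside its binding domain — cannot bind it (Principle A).
— Nora: subject of the clause headed by 'warned'; c-commands the reflexive within its binding domain — allowed (Principle A).
— Zara: possessor inside the second object DP of the clause headed by 'warned'; does not c-command the reflexive — cannot bind it (Principle A).

Nora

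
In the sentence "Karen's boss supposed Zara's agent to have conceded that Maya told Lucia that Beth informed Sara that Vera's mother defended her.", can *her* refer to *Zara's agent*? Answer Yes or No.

Yes

*her* is a pronoun; Principle B requires it to be free in its binding domain — the clause headed by 'defended'.
— Zara's agent: subject of the clause headed by 'conceded'; c-commands the pronoun but lies outside its binding domain — allowed.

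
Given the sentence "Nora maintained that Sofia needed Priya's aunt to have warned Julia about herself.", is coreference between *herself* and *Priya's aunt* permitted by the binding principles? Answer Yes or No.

*herself* is a reflexive; Principle A requires it to be bound within its binding domain — the clause headed by 'warned'.
— Priya's aunt: subject of the clause headed by 'warned'; c-commands the reflexive within its binding domain — allowed (Principle A).

Yes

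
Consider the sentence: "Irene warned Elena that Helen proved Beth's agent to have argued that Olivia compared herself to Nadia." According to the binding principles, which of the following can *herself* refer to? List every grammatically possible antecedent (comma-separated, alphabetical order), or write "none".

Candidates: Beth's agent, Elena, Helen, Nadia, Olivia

Olivia

*herself* is a reflexive; Principle A requires it to be bound within its binding domain — the clause headed by 'compared'.
— Beth's agent: subject of the clause headed by 'argued'; c-commands the reflexive but lies outside its binding domain — cannot bind it (Principle A).
— Elena: object of the matrix clause; c-commands the reflexive but lies outside its binding domain — cannot bind it (Principle A).
— Helen: subject of the clause headed by 'proved'; c-commands the reflexive but lies outside its binding domain — cannot bind it (Principle A).
— Nadia: second object of the clause headed by 'compared'; does not c-command the reflexive — cannot bind it (Principle A).
— Olivia: subject of the clause headed by 'compared'; c-commands the reflexive within its binding domain — allowed (Principle A).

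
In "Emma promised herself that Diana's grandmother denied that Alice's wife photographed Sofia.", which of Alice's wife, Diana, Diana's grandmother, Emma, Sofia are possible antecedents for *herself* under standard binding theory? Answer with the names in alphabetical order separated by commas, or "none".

Emma

*herself* is a reflexive; Principle A requires it to be bound within its binding domain — the matrix clause.
— Alice's wife: subject of the clause headed by 'photographed'; does not c-command the reflexive — cannot bind it (Principle A).
— Diana: possessor inside the subject DP of the clause headed by 'denied'; does not c-command the reflexive — cannot bind it (Principle A).
— Diana's grandmother: subject of the clause headed by 'denied'; does not c-command the reflexive — cannot bind it (Principle A).
— Emma: subject of the matrix clause; c-commands the reflexive within its binding domain — allowed (Principle A).
— Sofia: object of the clause headed by 'photographed'; does not c-command the reflexive — cannot bind it (Principle A).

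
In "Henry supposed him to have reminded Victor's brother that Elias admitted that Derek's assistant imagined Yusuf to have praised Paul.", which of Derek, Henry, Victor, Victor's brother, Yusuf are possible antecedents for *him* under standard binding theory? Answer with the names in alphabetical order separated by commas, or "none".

none

*him* is a pronoun; Principle B requires it to be free in its binding domain — the matrix clause.
— Derek: possessor inside the subject DP of the clause headed by 'imagined'; is c-commanded by the pronoun; coreference would bind this R-expression — blocked (Principle C).
— Henry: subject of the matrix clause; c-commands the pronoun within its binding domain — blocked (Principle B).
— Victor: possessor inside the object DP of the clause headed by 'reminded'; is c-commanded by the pronoun; coreference would bind this R-expression — blocked (Principle C).
— Victor's brother: object of the clause headed by 'reminded'; is c-commanded by the pronoun; coreference would bind this R-expression — blocked (Principle C).
— Yusuf: subject of the clause headed by 'praised'; is c-commanded by the pronoun; coreference would bind this R-expression — blocked (Principle C).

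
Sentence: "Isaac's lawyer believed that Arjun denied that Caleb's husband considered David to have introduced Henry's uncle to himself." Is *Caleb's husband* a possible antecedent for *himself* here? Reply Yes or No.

No

*himself* is a reflexive; Principle A requires it to be bound within its binding domain — the clause headed by 'introduced'.
— Caleb's husband: subject of the clause headed by 'considered'; c-commands the reflexive but lies outside its binding domain — cannot bind it (Principle A).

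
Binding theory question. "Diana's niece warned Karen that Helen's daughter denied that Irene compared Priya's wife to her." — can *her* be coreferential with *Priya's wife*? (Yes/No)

*her* is a pronoun; Principle B requires it to be free in its binding domain — the clause headed by 'compared'.
— Priya's wife: object of the clause headed by 'compared'; c-commands the pronoun within its binding domain — blocked (Principle B).

No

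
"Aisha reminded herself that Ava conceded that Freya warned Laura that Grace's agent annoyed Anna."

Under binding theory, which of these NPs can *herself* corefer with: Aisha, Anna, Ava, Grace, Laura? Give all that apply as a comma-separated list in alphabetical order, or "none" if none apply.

*herself* is a reflexive; Principle A requires it to be bound within its binding domain — the matrix clause.
— Aisha: subject of the matrix clause; c-commands the reflexive within its binding domain — allowed (Principle A).
— Anna: object of the clause headed by 'annoyed'; does not c-command the reflexive — cannot bind it (Principle A).
— Ava: subject of the clause headed by 'conceded'; does not c-command the reflexive — cannot bind it (Principle A).
— Grace: possessor inside the subject DP of the clause headed by 'annoyed'; does not c-command the reflexive — cannot bind it (Principle A).
— Laura: object of the clause headed by 'warned'; does not c-command the reflexive — cannot bind it (Principle A).

Aisha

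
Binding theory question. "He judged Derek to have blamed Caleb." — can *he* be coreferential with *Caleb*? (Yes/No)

No

*he* is a pronoun; Principle B requires it to be free in its binding domain — the matrix clause.
— Caleb: object of the clause headed by 'blamed'; is c-commanded by the pronoun; coreference would bind this R-expression — blocked (Principle C).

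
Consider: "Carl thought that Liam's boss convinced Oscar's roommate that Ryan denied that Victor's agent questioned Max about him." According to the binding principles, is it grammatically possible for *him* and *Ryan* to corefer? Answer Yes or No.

Yes

*him* is a pronoun; Principle B requires it to be free in its binding domain — the clause headed by 'questioned'.
— Ryan: subject of the clause headed by 'denied'; c-commands the pronoun but lies outside its binding domain — allowed.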